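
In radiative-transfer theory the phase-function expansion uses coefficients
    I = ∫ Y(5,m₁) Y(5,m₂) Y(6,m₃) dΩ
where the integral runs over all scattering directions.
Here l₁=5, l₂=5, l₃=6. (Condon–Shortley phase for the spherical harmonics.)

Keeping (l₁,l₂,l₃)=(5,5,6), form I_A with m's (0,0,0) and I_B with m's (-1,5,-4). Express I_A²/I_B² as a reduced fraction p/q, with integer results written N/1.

Same 5,5,6: normalisation and zero-m 3j drop out of the ratio.
A: Δ: 4! 6! 6! / 17! → 1/28588560; sum: t=0:+1/345600 t=1:−1/13824 t=2:+1/5184 t=3:−1/13824 t=4:+1/345600 = 7/129600; 3j²(5 5 6; 0 0 0) = Δ·Π!·Σ² = 80/7293  (sign +1)
B: Δ: 4! 6! 6! / 17! → 1/28588560; sum: t=4:+1/829440 = 1/829440; 3j²(5 5 6; -1 5 -4) = Δ·Π!·Σ² = 225/9724  (sign +1)
I_A²/I_B² = (80/7293)/(225/9724) = 64/135

64/135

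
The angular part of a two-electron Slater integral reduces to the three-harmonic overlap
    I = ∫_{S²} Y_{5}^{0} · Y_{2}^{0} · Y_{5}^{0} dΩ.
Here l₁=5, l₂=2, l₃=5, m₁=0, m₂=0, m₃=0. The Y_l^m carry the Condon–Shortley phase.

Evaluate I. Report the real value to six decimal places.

Rules hold: Σm=0, L=12 even, 3≤5≤7.
N = 11·5·11 = 605
Δ = 2!·8!·2!/13! = 1/38610
Racah Σ t=0..2: t=0:+1/2880 t=1:−1/576 t=2:+1/2880 = -1/960
⇒ 3j(5 2 5; 0 0 0)² = 10/429, sgn +1
(m-triple is (0,0,0) — same symbol as above.)
4πI² = N·(3j₀)²·(3jₘ)² = 500/1521
I = +1·√(0.328731/4π) = 0.16173926

0.161739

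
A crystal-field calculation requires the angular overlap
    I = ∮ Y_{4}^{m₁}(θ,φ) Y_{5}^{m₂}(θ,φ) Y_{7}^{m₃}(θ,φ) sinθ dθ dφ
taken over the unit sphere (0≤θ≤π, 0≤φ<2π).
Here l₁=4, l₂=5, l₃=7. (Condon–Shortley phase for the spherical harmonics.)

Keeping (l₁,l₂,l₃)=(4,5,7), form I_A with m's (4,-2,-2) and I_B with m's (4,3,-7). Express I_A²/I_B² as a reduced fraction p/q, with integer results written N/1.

Same 4,5,7: normalisation and zero-m 3j drop out of the ratio.
A: Δ: 2! 6! 8! / 17! → 1/6126120; sum: t=0:+1/1036800 = 1/1036800; 3j²(4 5 7; 4 -2 -2) = Δ·Π!·Σ² = 98/12155  (sign -1)
B: Δ: 2! 6! 8! / 17! → 1/6126120; sum: t=0:+1/58060800 = 1/58060800; 3j²(4 5 7; 4 3 -7) = Δ·Π!·Σ² = 7/510  (sign +1)
I_A²/I_B² = (98/12155)/(7/510) = 84/143

84/143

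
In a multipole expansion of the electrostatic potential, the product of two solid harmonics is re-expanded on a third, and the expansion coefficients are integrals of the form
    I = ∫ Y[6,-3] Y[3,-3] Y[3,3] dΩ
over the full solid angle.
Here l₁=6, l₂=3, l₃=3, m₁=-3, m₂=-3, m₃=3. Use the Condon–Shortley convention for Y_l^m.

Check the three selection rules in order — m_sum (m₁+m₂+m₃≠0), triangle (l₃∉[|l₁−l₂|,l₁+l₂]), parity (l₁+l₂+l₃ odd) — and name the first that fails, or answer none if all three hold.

m_sum

Σmᵢ = -3  ✗
l₃∈[|l₁−l₂|,l₁+l₂]=[3,9], have l₃=3
Σlᵢ = 12 ⇒ even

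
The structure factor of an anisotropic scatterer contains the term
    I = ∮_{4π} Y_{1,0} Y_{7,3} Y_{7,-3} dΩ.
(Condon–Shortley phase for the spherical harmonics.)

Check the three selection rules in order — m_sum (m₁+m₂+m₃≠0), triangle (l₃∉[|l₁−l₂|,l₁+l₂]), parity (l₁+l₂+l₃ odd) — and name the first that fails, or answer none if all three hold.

m₁+m₂+m₃ = 0 + 3 − 3 = 0  ✓
triangle: |1−7|=6 ≤ l₃=7 ≤ 1+7=8  ✓
parity: l₁+l₂+l₃ = 15 is odd  ✗

parity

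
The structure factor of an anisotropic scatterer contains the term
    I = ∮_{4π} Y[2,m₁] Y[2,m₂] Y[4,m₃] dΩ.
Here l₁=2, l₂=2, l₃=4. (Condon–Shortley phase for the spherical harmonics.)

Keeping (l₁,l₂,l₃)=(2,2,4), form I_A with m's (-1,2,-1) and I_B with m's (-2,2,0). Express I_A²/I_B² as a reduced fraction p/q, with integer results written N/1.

5/1

l's match ⇒ only the (l;m) 3-j factors differ between A and B.
A: triangle coeff Δ(2,2,4) = 1/630; Σ_t [0,0]: t=0:+1/144 = 1/144; (3j)²=1/126 [(2 2 4; -1 2 -1)], sign=-1
B: triangle coeff Δ(2,2,4) = 1/630; Σ_t [0,0]: t=0:+1/576 = 1/576; (3j)²=1/630 [(2 2 4; -2 2 0)], sign=+1
I_A²/I_B² = (1/126)/(1/630) = 5/1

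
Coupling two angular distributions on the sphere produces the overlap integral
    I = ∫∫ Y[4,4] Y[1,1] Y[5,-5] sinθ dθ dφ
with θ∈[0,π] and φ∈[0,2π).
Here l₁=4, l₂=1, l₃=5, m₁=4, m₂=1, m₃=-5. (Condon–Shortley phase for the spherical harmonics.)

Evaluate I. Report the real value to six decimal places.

-0.329416

Checks pass: Σm=0; 10 even; l₃=5∈[3,5].
(2·4+1)(2·1+1)(2·5+1) = 297
Δ: 0! 8! 2! / 11! → 1/495
sum: t=0:+1/576 = 1/576
3j²(4 1 5; 0 0 0) = Δ·Π!·Σ² = 5/99  (sign -1)
sum: t=0:+1/80640 = 1/80640
3j²(4 1 5; 4 1 -5) = Δ·Π!·Σ² = 1/11  (sign +1)
combine: 4πI² = 297·5/99·1/11 = 15/11
take √, sign -1: I = -0.32941575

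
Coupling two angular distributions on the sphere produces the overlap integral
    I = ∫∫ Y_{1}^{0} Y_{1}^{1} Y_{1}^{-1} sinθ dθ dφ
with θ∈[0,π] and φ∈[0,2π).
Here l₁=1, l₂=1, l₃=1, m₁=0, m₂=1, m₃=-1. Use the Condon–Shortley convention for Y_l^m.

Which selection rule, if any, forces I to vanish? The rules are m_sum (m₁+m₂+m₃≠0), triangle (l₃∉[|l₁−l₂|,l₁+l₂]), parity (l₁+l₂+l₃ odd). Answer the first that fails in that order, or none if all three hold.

parity

Σmᵢ = 0  ✓
l₃∈[|l₁−l₂|,l₁+l₂]=[0,2], have l₃=1  ✓
Σlᵢ = 3 ⇒ odd  ✗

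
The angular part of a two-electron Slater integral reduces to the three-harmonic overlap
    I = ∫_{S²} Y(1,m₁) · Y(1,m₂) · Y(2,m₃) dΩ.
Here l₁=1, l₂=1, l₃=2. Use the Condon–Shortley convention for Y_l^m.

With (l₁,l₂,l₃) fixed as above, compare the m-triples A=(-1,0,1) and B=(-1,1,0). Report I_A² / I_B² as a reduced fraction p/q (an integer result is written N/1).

3/1

Shared (l₁,l₂,l₃)=(1,1,2): N and (l;000)² cancel in I_A²/I_B².
A: Δ = 0!·2!·2!/5! = 1/30; Racah Σ t=0..0: t=0:+1/2 = 1/2; ⇒ 3j(1 1 2; -1 0 1)² = 1/10, sgn -1
B: Δ = 0!·2!·2!/5! = 1/30; Racah Σ t=0..0: t=0:+1/4 = 1/4; ⇒ 3j(1 1 2; -1 1 0)² = 1/30, sgn +1
I_A²/I_B² = (1/10)/(1/30) = 3/1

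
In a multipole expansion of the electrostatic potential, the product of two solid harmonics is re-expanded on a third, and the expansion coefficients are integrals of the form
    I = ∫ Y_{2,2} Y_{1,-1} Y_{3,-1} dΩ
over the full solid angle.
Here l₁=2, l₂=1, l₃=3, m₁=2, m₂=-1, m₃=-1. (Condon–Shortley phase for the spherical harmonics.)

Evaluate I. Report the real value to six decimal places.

Checks pass: Σm=0; 6 even; l₃=3∈[1,3].
(2·2+1)(2·1+1)(2·3+1) = 105
Δ: 0! 4! 2! / 7! → 1/105
sum: t=0:+1/4 = 1/4
3j²(2 1 3; 0 0 0) = Δ·Π!·Σ² = 3/35  (sign -1)
sum: t=0:+1/48 = 1/48
3j²(2 1 3; 2 -1 -1) = Δ·Π!·Σ² = 1/105  (sign +1)
combine: 4πI² = 105·3/35·1/105 = 3/35
take √, sign -1: I = -0.08258890

-0.082589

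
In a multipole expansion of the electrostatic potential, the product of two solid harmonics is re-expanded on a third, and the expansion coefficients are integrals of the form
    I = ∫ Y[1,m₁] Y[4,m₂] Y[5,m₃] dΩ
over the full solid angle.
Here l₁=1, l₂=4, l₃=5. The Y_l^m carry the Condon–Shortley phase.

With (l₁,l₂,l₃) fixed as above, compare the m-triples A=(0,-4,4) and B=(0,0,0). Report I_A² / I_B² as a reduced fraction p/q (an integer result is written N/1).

Same 1,4,5: normalisation and zero-m 3j drop out of the ratio.
A: Δ: 0! 2! 8! / 11! → 1/495; sum: t=0:+1/40320 = 1/40320; 3j²(1 4 5; 0 -4 4) = Δ·Π!·Σ² = 1/55  (sign -1)
B: Δ: 0! 2! 8! / 11! → 1/495; sum: t=0:+1/576 = 1/576; 3j²(1 4 5; 0 0 0) = Δ·Π!·Σ² = 5/99  (sign -1)
I_A²/I_B² = (1/55)/(5/99) = 9/25

9/25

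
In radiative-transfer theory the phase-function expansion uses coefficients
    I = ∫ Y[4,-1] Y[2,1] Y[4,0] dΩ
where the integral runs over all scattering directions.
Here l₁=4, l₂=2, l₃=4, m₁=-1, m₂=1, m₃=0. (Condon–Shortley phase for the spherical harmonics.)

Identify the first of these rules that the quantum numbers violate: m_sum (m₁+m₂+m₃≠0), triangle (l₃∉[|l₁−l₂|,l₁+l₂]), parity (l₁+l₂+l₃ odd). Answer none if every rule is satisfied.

none

azimuthal sum: -1 + 1 + 0 = 0  ✓
2 ≤ 4 ≤ 6 (triangle on l)  ✓
L = 4 + 2 + 4 = 10 (even)  ✓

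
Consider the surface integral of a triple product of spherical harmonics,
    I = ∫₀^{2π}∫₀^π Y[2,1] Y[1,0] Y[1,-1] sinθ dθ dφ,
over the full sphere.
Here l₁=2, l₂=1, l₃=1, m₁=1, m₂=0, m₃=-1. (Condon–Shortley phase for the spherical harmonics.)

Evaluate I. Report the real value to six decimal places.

m-sum 0 ✓  L=4 even ✓  1≤1≤3 ✓
Π(2lᵢ+1) = 5×3×3 = 45
triangle coeff Δ(2,1,1) = 1/30
Σ_t [1,1]: t=1:−1/1 = -1/1
(3j)²=2/15 [(2 1 1; 0 0 0)], sign=+1
Σ_t [1,1]: t=1:−1/2 = -1/2
(3j)²=1/10 [(2 1 1; 1 0 -1)], sign=-1
⇒ 4πI² = 3/5
I = (-1)√(3/5/(4π)) = -0.21850969

-0.218510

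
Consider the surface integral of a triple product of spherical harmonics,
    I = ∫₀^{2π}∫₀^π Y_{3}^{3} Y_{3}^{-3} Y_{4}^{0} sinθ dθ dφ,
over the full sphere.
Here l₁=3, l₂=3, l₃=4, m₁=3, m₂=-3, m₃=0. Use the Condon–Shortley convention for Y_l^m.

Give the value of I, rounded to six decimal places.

-0.076935

Rules hold: Σm=0, L=10 even, 0≤4≤6.
N = 7·7·9 = 441
Δ = 2!·4!·4!/11! = 1/34650
Racah Σ t=0..2: t=0:+1/72 t=1:−1/16 t=2:+1/72 = -5/144
⇒ 3j(3 3 4; 0 0 0)² = 2/77, sgn -1
Racah Σ t=0..0: t=0:+1/1152 = 1/1152
⇒ 3j(3 3 4; 3 -3 0)² = 1/154, sgn +1
4πI² = N·(3j₀)²·(3jₘ)² = 9/121
I = -1·√(0.0743802/4π) = -0.07693494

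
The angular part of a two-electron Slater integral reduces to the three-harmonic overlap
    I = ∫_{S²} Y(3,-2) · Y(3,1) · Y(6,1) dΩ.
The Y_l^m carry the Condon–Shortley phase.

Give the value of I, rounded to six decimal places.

m-sum 0 ✓  L=12 even ✓  0≤6≤6 ✓
Π(2lᵢ+1) = 7×7×13 = 637
triangle coeff Δ(3,3,6) = 1/12012
Σ_t [0,0]: t=0:+1/1296 = 1/1296
(3j)²=100/3003 [(3 3 6; 0 0 0)], sign=+1
Σ_t [0,0]: t=0:+1/5760 = 1/5760
(3j)²=5/572 [(3 3 6; -2 1 1)], sign=-1
⇒ 4πI² = 875/4719
I = (-1)√(875/4719/(4π)) = -0.12147142

-0.121471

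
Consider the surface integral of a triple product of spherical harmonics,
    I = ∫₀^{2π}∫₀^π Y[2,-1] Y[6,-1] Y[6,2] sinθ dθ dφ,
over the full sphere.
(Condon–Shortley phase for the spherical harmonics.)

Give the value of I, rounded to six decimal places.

0.088837

Rules hold: Σm=0, L=14 even, 4≤6≤8.
N = 5·13·13 = 845
Δ = 2!·2!·10!/15! = 1/90090
Racah Σ t=0..2: t=0:+1/69120 t=1:−1/14400 t=2:+1/69120 = -7/172800
⇒ 3j(2 6 6; 0 0 0)² = 14/715, sgn -1
Racah Σ t=1..2: t=1:−1/34560 t=2:+1/60480 = -1/80640
⇒ 3j(2 6 6; -1 -1 2)² = 6/1001, sgn -1
4πI² = N·(3j₀)²·(3jₘ)² = 12/121
I = +1·√(0.0991736/4π) = 0.08883682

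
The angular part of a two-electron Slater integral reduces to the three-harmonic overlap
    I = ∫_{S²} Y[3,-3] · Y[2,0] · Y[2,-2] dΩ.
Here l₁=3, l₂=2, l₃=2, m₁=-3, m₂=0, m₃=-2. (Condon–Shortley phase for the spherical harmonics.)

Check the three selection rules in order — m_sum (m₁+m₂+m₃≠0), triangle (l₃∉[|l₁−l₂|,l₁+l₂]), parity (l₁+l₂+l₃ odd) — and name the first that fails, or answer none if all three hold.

m_sum

Σmᵢ = -5  ✗
l₃∈[|l₁−l₂|,l₁+l₂]=[1,5], have l₃=2
Σlᵢ = 7 ⇒ odd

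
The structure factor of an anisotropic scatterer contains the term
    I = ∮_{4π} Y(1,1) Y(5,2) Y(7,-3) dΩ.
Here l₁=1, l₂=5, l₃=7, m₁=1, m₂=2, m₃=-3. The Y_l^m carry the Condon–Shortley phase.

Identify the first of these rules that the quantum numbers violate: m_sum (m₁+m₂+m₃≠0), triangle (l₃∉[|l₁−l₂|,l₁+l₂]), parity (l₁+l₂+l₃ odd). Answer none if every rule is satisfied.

triangle

azimuthal sum: 1 + 2 − 3 = 0  ✓
4 ≤ 7 ≤ 6 (triangle on l)  ✗
L = 1 + 5 + 7 = 13 (odd)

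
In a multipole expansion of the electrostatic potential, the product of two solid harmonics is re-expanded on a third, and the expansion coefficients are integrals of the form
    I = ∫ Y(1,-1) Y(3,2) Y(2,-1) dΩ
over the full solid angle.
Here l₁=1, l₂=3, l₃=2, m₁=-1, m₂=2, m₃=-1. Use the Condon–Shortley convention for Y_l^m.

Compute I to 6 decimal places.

0.261169

Checks pass: Σm=0; 6 even; l₃=2∈[2,4].
(2·1+1)(2·3+1)(2·2+1) = 105
Δ: 2! 0! 4! / 7! → 1/105
sum: t=1:−1/4 = -1/4
3j²(1 3 2; 0 0 0) = Δ·Π!·Σ² = 3/35  (sign -1)
sum: t=2:+1/12 = 1/12
3j²(1 3 2; -1 2 -1) = Δ·Π!·Σ² = 2/21  (sign -1)
combine: 4πI² = 105·3/35·2/21 = 6/7
take √, sign +1: I = 0.26116903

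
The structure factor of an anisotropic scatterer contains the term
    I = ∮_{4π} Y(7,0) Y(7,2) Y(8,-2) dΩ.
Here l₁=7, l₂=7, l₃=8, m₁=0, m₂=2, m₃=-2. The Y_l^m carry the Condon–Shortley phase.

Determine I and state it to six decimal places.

-0.040813

Checks pass: Σm=0; 22 even; l₃=8∈[0,14].
(2·7+1)(2·7+1)(2·8+1) = 3825
Δ: 6! 8! 8! / 23! → 1/22086194130
sum: t=0:+1/18289152000 t=1:−1/248832000 t=2:+1/24883200 t=3:−1/11943936 t=4:+1/24883200 t=5:−1/248832000 t=6:+1/18289152000 = -11/975421440
3j²(7 7 8; 0 0 0) = Δ·Π!·Σ² = 1750/289731  (sign -1)
sum: t=1:−1/6967296000 t=2:+1/174182400 t=3:−1/29859840 t=4:+1/24883200 t=5:−1/99532800 t=6:+1/2612736000 = 11/4180377600
3j²(7 7 8; 0 2 -2) = Δ·Π!·Σ² = 175/193154  (sign +1)
combine: 4πI² = 3825·1750/289731·175/193154 = 11484375/548653937
take √, sign -1: I = -0.04081309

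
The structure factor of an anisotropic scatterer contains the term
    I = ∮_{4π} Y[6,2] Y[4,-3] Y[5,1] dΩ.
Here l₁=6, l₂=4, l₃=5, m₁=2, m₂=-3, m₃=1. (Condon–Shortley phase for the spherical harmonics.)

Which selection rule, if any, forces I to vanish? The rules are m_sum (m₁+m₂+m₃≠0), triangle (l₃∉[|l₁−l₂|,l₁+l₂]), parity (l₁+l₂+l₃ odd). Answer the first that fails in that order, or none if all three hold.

parity

Σmᵢ = 0  ✓
l₃∈[|l₁−l₂|,l₁+l₂]=[2,10], have l₃=5  ✓
Σlᵢ = 15 ⇒ odd  ✗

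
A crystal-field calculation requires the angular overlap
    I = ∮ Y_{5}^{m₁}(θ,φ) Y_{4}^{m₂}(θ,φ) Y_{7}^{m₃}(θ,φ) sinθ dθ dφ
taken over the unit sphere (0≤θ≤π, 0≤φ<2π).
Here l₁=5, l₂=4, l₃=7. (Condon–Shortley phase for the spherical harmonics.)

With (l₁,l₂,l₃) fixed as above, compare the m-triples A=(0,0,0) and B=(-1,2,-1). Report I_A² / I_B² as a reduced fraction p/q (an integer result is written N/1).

l's match ⇒ only the (l;m) 3-j factors differ between A and B.
A: triangle coeff Δ(5,4,7) = 1/6126120; Σ_t [0,2]: t=0:+1/69120 t=1:−1/20736 t=2:+1/69120 = -1/51840; (3j)²=280/21879 [(5 4 7; 0 0 0)], sign=+1
B: triangle coeff Δ(5,4,7) = 1/6126120; Σ_t [0,2]: t=0:+1/2073600 t=1:−1/86400 t=2:+1/55296 = 29/4147200; (3j)²=841/145860 [(5 4 7; -1 2 -1)], sign=+1
I_A²/I_B² = (280/21879)/(841/145860) = 5600/2523

5600/2523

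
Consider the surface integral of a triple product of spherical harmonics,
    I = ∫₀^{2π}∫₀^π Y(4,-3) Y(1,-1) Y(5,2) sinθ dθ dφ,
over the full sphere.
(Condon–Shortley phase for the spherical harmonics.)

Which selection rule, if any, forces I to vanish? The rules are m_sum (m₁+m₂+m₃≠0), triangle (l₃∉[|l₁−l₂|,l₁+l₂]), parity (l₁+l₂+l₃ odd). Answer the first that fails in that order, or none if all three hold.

m_sum

Σmᵢ = -2  ✗
l₃∈[|l₁−l₂|,l₁+l₂]=[3,5], have l₃=5
Σlᵢ = 10 ⇒ even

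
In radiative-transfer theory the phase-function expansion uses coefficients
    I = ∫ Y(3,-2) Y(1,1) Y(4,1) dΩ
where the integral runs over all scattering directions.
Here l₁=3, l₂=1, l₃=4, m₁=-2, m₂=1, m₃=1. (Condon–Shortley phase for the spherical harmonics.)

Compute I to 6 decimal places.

m-sum 0 ✓  L=8 even ✓  2≤4≤4 ✓
Π(2lᵢ+1) = 7×3×9 = 189
triangle coeff Δ(3,1,4) = 1/252
Σ_t [0,0]: t=0:+1/36 = 1/36
(3j)²=4/63 [(3 1 4; 0 0 0)], sign=+1
Σ_t [0,0]: t=0:+1/240 = 1/240
(3j)²=1/84 [(3 1 4; -2 1 1)], sign=-1
⇒ 4πI² = 1/7
I = (-1)√(1/7/(4π)) = -0.10662181

-0.106622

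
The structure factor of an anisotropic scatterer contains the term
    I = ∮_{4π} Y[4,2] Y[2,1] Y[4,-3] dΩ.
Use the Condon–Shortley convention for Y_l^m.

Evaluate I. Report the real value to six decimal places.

-0.187702

Rules hold: Σm=0, L=10 even, 2≤4≤6.
N = 9·5·9 = 405
Δ = 2!·6!·2!/11! = 1/13860
Racah Σ t=0..2: t=0:+1/192 t=1:−1/36 t=2:+1/192 = -5/288
⇒ 3j(4 2 4; 0 0 0)² = 20/693, sgn -1
Racah Σ t=1..2: t=1:−1/240 t=2:+1/1440 = -1/288
⇒ 3j(4 2 4; 2 1 -3)² = 5/132, sgn +1
4πI² = N·(3j₀)²·(3jₘ)² = 375/847
I = -1·√(0.442739/4π) = -0.18770204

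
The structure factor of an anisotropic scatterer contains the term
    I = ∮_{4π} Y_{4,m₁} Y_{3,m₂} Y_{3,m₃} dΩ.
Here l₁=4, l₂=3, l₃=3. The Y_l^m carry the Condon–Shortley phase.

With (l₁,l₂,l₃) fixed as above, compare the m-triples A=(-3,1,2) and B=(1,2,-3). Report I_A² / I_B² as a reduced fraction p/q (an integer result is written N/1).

7/15

Same 4,3,3: normalisation and zero-m 3j drop out of the ratio.
A: Δ: 4! 4! 2! / 11! → 1/34650; sum: t=3:−1/144 t=4:+1/288 = -1/288; 3j²(4 3 3; -3 1 2) = Δ·Π!·Σ² = 1/99  (sign +1)
B: Δ: 4! 4! 2! / 11! → 1/34650; sum: t=3:−1/288 = -1/288; 3j²(4 3 3; 1 2 -3) = Δ·Π!·Σ² = 5/231  (sign -1)
I_A²/I_B² = (1/99)/(5/231) = 7/15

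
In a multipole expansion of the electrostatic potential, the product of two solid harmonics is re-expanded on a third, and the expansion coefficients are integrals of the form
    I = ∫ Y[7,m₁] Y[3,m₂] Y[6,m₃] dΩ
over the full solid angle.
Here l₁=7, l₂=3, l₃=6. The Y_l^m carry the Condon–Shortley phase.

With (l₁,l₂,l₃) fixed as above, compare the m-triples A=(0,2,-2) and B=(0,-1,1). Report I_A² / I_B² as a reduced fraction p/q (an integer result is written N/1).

625/1

Shared (l₁,l₂,l₃)=(7,3,6): N and (l;000)² cancel in I_A²/I_B².
A: Δ = 4!·10!·2!/17! = 1/2042040; Racah Σ t=3..4: t=3:−1/207360 t=4:+1/725760 = -1/290304; ⇒ 3j(7 3 6; 0 2 -2)² = 125/7293, sgn -1
B: Δ = 4!·10!·2!/17! = 1/2042040; Racah Σ t=0..2: t=0:+1/1451520 t=1:−1/103680 t=2:+1/115200 = -1/3628800; ⇒ 3j(7 3 6; 0 -1 1)² = 1/36465, sgn +1
I_A²/I_B² = (125/7293)/(1/36465) = 625/1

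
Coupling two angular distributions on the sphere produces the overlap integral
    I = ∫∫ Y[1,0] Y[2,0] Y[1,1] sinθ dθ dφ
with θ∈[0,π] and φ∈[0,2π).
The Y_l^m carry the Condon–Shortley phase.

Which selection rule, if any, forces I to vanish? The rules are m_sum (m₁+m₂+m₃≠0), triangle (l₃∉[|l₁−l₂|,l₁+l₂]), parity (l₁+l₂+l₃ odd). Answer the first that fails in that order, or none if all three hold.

m_sum

m₁+m₂+m₃ = 0 + 0 + 1 = 1  ✗
triangle: |1−2|=1 ≤ l₃=1 ≤ 1+2=3
parity: l₁+l₂+l₃ = 4 is even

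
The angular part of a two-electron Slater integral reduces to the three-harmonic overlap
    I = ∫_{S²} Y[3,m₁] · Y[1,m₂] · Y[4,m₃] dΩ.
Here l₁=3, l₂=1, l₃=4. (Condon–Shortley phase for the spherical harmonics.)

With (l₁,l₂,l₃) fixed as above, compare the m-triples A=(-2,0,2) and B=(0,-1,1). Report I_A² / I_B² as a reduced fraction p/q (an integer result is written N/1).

6/5

Same 3,1,4: normalisation and zero-m 3j drop out of the ratio.
A: Δ: 0! 6! 2! / 9! → 1/252; sum: t=0:+1/120 = 1/120; 3j²(3 1 4; -2 0 2) = Δ·Π!·Σ² = 1/21  (sign +1)
B: Δ: 0! 6! 2! / 9! → 1/252; sum: t=0:+1/72 = 1/72; 3j²(3 1 4; 0 -1 1) = Δ·Π!·Σ² = 5/126  (sign -1)
I_A²/I_B² = (1/21)/(5/126) = 6/5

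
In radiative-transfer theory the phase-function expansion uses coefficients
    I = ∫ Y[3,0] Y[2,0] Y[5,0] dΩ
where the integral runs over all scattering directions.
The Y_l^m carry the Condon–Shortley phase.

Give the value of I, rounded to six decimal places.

m-sum 0 ✓  L=10 even ✓  1≤5≤5 ✓
Π(2lᵢ+1) = 7×5×11 = 385
triangle coeff Δ(3,2,5) = 1/2310
Σ_t [0,0]: t=0:+1/144 = 1/144
(3j)²=10/231 [(3 2 5; 0 0 0)], sign=-1
(m-triple is (0,0,0) — same symbol as above.)
⇒ 4πI² = 500/693
I = (+1)√(500/693/(4π)) = 0.23961470

0.239615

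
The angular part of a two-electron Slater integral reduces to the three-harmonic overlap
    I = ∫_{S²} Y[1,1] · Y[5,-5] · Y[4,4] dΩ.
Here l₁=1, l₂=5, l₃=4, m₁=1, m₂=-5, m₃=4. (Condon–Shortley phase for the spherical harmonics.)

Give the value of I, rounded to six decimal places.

Checks pass: Σm=0; 10 even; l₃=4∈[4,6].
(2·1+1)(2·5+1)(2·4+1) = 297
Δ: 2! 0! 8! / 11! → 1/495
sum: t=1:−1/576 = -1/576
3j²(1 5 4; 0 0 0) = Δ·Π!·Σ² = 5/99  (sign -1)
sum: t=0:+1/80640 = 1/80640
3j²(1 5 4; 1 -5 4) = Δ·Π!·Σ² = 1/11  (sign +1)
combine: 4πI² = 297·5/99·1/11 = 15/11
take √, sign -1: I = -0.32941575

-0.329416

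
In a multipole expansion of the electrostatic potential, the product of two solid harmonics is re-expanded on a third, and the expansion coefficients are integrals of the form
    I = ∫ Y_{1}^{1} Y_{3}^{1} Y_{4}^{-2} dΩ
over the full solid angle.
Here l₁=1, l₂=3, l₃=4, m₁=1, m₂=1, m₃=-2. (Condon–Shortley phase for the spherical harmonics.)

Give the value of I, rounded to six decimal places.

m-sum 0 ✓  L=8 even ✓  2≤4≤4 ✓
Π(2lᵢ+1) = 3×7×9 = 189
triangle coeff Δ(1,3,4) = 1/252
Σ_t [0,0]: t=0:+1/36 = 1/36
(3j)²=4/63 [(1 3 4; 0 0 0)], sign=+1
Σ_t [0,0]: t=0:+1/96 = 1/96
(3j)²=5/84 [(1 3 4; 1 1 -2)], sign=+1
⇒ 4πI² = 5/7
I = (+1)√(5/7/(4π)) = 0.23841361

0.238414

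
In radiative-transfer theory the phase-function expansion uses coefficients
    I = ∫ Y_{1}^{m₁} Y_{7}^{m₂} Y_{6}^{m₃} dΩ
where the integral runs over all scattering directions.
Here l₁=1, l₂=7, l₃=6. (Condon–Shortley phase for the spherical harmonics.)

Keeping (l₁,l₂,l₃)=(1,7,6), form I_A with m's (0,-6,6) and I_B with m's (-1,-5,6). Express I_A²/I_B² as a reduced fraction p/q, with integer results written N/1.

13/1

Same 1,7,6: normalisation and zero-m 3j drop out of the ratio.
A: Δ: 2! 0! 12! / 15! → 1/1365; sum: t=1:−1/479001600 = -1/479001600; 3j²(1 7 6; 0 -6 6) = Δ·Π!·Σ² = 1/105  (sign -1)
B: Δ: 2! 0! 12! / 15! → 1/1365; sum: t=2:+1/958003200 = 1/958003200; 3j²(1 7 6; -1 -5 6) = Δ·Π!·Σ² = 1/1365  (sign +1)
I_A²/I_B² = (1/105)/(1/1365) = 13/1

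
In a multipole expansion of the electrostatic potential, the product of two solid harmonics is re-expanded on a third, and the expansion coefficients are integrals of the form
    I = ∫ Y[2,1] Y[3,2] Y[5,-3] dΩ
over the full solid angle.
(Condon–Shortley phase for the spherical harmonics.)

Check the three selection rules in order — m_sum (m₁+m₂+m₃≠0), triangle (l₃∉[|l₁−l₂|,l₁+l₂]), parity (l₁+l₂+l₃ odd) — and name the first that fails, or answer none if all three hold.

Σmᵢ = 0  ✓
l₃∈[|l₁−l₂|,l₁+l₂]=[1,5], have l₃=5  ✓
Σlᵢ = 10 ⇒ even  ✓

none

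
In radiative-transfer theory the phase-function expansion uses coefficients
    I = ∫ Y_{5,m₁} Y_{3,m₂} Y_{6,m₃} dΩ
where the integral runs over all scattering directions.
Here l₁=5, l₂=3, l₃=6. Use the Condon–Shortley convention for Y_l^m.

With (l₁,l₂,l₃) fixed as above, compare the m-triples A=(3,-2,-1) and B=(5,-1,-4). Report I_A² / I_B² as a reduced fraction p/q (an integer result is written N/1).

l's match ⇒ only the (l;m) 3-j factors differ between A and B.
A: triangle coeff Δ(5,3,6) = 1/675675; Σ_t [0,1]: t=0:+1/17280 t=1:−1/120960 = 1/20160; (3j)²=64/3003 [(5 3 6; 3 -2 -1)], sign=-1
B: triangle coeff Δ(5,3,6) = 1/675675; Σ_t [0,0]: t=0:+1/322560 = 1/322560; (3j)²=18/1001 [(5 3 6; 5 -1 -4)], sign=+1
I_A²/I_B² = (64/3003)/(18/1001) = 32/27

32/27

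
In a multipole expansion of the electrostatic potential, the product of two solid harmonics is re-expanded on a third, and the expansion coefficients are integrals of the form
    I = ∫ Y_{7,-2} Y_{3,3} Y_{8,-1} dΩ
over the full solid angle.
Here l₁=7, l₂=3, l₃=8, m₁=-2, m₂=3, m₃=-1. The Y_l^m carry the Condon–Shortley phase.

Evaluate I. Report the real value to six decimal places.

Checks pass: Σm=0; 18 even; l₃=8∈[4,10].
(2·7+1)(2·3+1)(2·8+1) = 1785
Δ: 2! 12! 4! / 19! → 1/5290740
sum: t=0:+1/7257600 t=1:−1/2073600 t=2:+1/7257600 = -1/4838400
3j²(7 3 8; 0 0 0) = Δ·Π!·Σ² = 252/20995  (sign -1)
sum: t=2:+1/29030400 = 1/29030400
3j²(7 3 8; -2 3 -1) = Δ·Π!·Σ² = 54/4199  (sign -1)
combine: 4πI² = 1785·252/20995·54/4199 = 285768/1037153
take √, sign +1: I = 0.14807456

0.148075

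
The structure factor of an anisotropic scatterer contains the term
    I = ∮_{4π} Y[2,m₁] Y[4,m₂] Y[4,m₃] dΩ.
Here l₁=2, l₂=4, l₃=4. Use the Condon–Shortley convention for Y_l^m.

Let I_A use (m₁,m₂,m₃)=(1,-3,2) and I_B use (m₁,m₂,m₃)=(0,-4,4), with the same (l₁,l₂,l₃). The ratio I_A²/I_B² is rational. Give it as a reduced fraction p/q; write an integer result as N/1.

l's match ⇒ only the (l;m) 3-j factors differ between A and B.
A: triangle coeff Δ(2,4,4) = 1/13860; Σ_t [0,1]: t=0:+1/240 t=1:−1/1440 = 1/288; (3j)²=5/132 [(2 4 4; 1 -3 2)], sign=+1
B: triangle coeff Δ(2,4,4) = 1/13860; Σ_t [0,0]: t=0:+1/2880 = 1/2880; (3j)²=28/495 [(2 4 4; 0 -4 4)], sign=+1
I_A²/I_B² = (5/132)/(28/495) = 75/112

75/112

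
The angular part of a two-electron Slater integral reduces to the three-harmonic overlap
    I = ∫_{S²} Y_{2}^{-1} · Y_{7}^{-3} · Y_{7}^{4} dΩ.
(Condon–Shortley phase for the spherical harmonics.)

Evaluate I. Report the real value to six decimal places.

m-sum 0 ✓  L=16 even ✓  5≤7≤9 ✓
Π(2lᵢ+1) = 5×15×15 = 1125
triangle coeff Δ(2,7,7) = 1/185640
Σ_t [0,2]: t=0:+1/2419200 t=1:−1/518400 t=2:+1/2419200 = -1/907200
(3j)²=56/3315 [(2 7 7; 0 0 0)], sign=+1
Σ_t [1,2]: t=1:−1/4354560 t=2:+1/14515200 = -1/6220800
(3j)²=77/4420 [(2 7 7; -1 -3 4)], sign=+1
⇒ 4πI² = 16170/48841
I = (+1)√(16170/48841/(4π)) = 0.16231468

0.162315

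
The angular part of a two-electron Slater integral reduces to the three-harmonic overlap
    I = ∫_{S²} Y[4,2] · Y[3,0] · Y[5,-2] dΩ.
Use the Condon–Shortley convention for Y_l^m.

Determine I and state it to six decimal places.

Checks pass: Σm=0; 12 even; l₃=5∈[1,7].
(2·4+1)(2·3+1)(2·5+1) = 693
Δ: 2! 6! 4! / 13! → 1/180180
sum: t=0:+1/576 t=1:−1/144 t=2:+1/576 = -1/288
3j²(4 3 5; 0 0 0) = Δ·Π!·Σ² = 20/1001  (sign +1)
sum: t=0:+1/576 t=1:−1/480 t=2:+1/8640 = -1/4320
3j²(4 3 5; 2 0 -2) = Δ·Π!·Σ² = 1/2145  (sign +1)
combine: 4πI² = 693·20/1001·1/2145 = 12/1859
take √, sign +1: I = 0.02266449

0.022664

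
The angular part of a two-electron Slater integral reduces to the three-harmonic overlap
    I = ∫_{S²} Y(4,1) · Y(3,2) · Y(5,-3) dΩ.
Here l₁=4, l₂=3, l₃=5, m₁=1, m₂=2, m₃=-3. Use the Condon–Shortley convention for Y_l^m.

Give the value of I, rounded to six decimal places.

-0.035836

m-sum 0 ✓  L=12 even ✓  1≤5≤7 ✓
Π(2lᵢ+1) = 9×7×11 = 693
triangle coeff Δ(4,3,5) = 1/180180
Σ_t [0,2]: t=0:+1/576 t=1:−1/144 t=2:+1/576 = -1/288
(3j)²=20/1001 [(4 3 5; 0 0 0)], sign=+1
Σ_t [1,2]: t=1:−1/1152 t=2:+1/1440 = -1/5760
(3j)²=1/858 [(4 3 5; 1 2 -3)], sign=-1
⇒ 4πI² = 30/1859
I = (-1)√(30/1859/(4π)) = -0.03583571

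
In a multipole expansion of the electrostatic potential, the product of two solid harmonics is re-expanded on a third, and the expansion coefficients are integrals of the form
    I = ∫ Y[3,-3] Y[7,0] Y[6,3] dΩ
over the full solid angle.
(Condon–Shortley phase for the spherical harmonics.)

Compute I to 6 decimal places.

-0.117879

Rules hold: Σm=0, L=16 even, 4≤6≤10.
N = 7·15·13 = 1365
Δ = 4!·2!·10!/17! = 1/2042040
Racah Σ t=1..3: t=1:−1/207360 t=2:+1/57600 t=3:−1/207360 = 1/129600
⇒ 3j(3 7 6; 0 0 0)² = 168/12155, sgn +1
Racah Σ t=4..4: t=4:+1/1451520 = 1/1451520
⇒ 3j(3 7 6; -3 0 3)² = 45/4862, sgn -1
4πI² = N·(3j₀)²·(3jₘ)² = 79380/454597
I = -1·√(0.174616/4π) = -0.11787924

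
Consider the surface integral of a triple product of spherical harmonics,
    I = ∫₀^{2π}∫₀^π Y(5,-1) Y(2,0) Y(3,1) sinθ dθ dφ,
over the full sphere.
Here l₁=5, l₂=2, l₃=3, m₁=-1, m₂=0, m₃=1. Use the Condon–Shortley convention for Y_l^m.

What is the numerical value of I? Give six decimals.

-0.227318

m-sum 0 ✓  L=10 even ✓  3≤3≤7 ✓
Π(2lᵢ+1) = 11×5×7 = 385
triangle coeff Δ(5,2,3) = 1/2310
Σ_t [2,2]: t=2:+1/144 = 1/144
(3j)²=10/231 [(5 2 3; 0 0 0)], sign=-1
Σ_t [2,2]: t=2:+1/192 = 1/192
(3j)²=3/77 [(5 2 3; -1 0 1)], sign=+1
⇒ 4πI² = 50/77
I = (-1)√(50/77/(4π)) = -0.22731846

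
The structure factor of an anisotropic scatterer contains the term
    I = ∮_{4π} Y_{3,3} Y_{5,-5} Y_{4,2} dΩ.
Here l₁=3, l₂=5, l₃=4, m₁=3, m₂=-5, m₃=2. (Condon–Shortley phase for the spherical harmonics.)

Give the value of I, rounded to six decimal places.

Rules hold: Σm=0, L=12 even, 2≤4≤8.
N = 7·11·9 = 693
Δ = 4!·2!·6!/13! = 1/180180
Racah Σ t=1..3: t=1:−1/576 t=2:+1/144 t=3:−1/576 = 1/288
⇒ 3j(3 5 4; 0 0 0)² = 20/1001, sgn +1
Racah Σ t=0..0: t=0:+1/34560 = 1/34560
⇒ 3j(3 5 4; 3 -5 2)² = 5/286, sgn +1
4πI² = N·(3j₀)²·(3jₘ)² = 450/1859
I = +1·√(0.242066/4π) = 0.13879110

0.138791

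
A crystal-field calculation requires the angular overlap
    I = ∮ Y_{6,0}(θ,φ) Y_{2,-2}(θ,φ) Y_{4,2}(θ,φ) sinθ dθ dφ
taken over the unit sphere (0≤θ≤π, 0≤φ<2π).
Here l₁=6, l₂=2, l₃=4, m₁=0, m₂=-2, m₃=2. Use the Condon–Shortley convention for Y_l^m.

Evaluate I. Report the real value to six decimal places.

Rules hold: Σm=0, L=12 even, 4≤4≤8.
N = 13·5·9 = 585
Δ = 4!·8!·0!/13! = 1/6435
Racah Σ t=2..2: t=2:+1/2304 = 1/2304
⇒ 3j(6 2 4; 0 0 0)² = 5/143, sgn +1
Racah Σ t=0..0: t=0:+1/34560 = 1/34560
⇒ 3j(6 2 4; 0 -2 2)² = 1/429, sgn +1
4πI² = N·(3j₀)²·(3jₘ)² = 75/1573
I = +1·√(0.0476796/4π) = 0.06159725

0.061597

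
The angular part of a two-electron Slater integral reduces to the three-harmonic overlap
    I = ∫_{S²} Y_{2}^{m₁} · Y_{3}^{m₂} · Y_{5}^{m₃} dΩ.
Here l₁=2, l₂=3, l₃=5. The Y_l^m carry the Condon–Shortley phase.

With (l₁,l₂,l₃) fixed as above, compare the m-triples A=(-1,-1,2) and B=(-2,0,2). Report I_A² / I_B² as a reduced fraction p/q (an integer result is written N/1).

Shared (l₁,l₂,l₃)=(2,3,5): N and (l;000)² cancel in I_A²/I_B².
A: Δ = 0!·4!·6!/11! = 1/2310; Racah Σ t=0..0: t=0:+1/288 = 1/288; ⇒ 3j(2 3 5; -1 -1 2)² = 1/22, sgn -1
B: Δ = 0!·4!·6!/11! = 1/2310; Racah Σ t=0..0: t=0:+1/864 = 1/864; ⇒ 3j(2 3 5; -2 0 2)² = 1/66, sgn -1
I_A²/I_B² = (1/22)/(1/66) = 3/1

3/1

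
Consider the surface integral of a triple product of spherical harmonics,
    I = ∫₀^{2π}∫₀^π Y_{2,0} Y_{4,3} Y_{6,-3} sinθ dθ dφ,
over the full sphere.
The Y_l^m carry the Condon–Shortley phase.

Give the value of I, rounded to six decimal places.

-0.165283

m-sum 0 ✓  L=12 even ✓  2≤6≤6 ✓
Π(2lᵢ+1) = 5×9×13 = 585
triangle coeff Δ(2,4,6) = 1/6435
Σ_t [0,0]: t=0:+1/2304 = 1/2304
(3j)²=5/143 [(2 4 6; 0 0 0)], sign=+1
Σ_t [0,0]: t=0:+1/20160 = 1/20160
(3j)²=12/715 [(2 4 6; 0 3 -3)], sign=-1
⇒ 4πI² = 540/1573
I = (-1)√(540/1573/(4π)) = -0.16528277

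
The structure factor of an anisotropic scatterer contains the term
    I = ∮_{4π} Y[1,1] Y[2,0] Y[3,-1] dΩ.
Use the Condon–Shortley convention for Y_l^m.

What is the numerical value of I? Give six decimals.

-0.202301

Rules hold: Σm=0, L=6 even, 1≤3≤3.
N = 3·5·7 = 105
Δ = 0!·2!·4!/7! = 1/105
Racah Σ t=0..0: t=0:+1/4 = 1/4
⇒ 3j(1 2 3; 0 0 0)² = 3/35, sgn -1
Racah Σ t=0..0: t=0:+1/8 = 1/8
⇒ 3j(1 2 3; 1 0 -1)² = 2/35, sgn +1
4πI² = N·(3j₀)²·(3jₘ)² = 18/35
I = -1·√(0.514286/4π) = -0.20230066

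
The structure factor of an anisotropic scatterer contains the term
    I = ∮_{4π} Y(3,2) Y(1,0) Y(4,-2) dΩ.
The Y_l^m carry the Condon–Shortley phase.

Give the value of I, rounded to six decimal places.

Checks pass: Σm=0; 8 even; l₃=4∈[2,4].
(2·3+1)(2·1+1)(2·4+1) = 189
Δ: 0! 6! 2! / 9! → 1/252
sum: t=0:+1/36 = 1/36
3j²(3 1 4; 0 0 0) = Δ·Π!·Σ² = 4/63  (sign +1)
sum: t=0:+1/120 = 1/120
3j²(3 1 4; 2 0 -2) = Δ·Π!·Σ² = 1/21  (sign +1)
combine: 4πI² = 189·4/63·1/21 = 4/7
take √, sign +1: I = 0.21324362

0.213244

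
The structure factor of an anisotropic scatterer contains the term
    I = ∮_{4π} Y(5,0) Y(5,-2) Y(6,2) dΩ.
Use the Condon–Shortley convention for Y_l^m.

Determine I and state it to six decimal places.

-0.043391

Checks pass: Σm=0; 16 even; l₃=6∈[0,10].
(2·5+1)(2·5+1)(2·6+1) = 1573
Δ: 4! 6! 6! / 17! → 1/28588560
sum: t=0:+1/345600 t=1:−1/13824 t=2:+1/5184 t=3:−1/13824 t=4:+1/345600 = 7/129600
3j²(5 5 6; 0 0 0) = Δ·Π!·Σ² = 80/7293  (sign +1)
sum: t=0:+1/103680 t=1:−1/13824 t=2:+1/17280 t=3:−1/207360 = -1/103680
3j²(5 5 6; 0 -2 2) = Δ·Π!·Σ² = 10/7293  (sign -1)
combine: 4πI² = 1573·80/7293·10/7293 = 800/33813
take √, sign -1: I = -0.04339086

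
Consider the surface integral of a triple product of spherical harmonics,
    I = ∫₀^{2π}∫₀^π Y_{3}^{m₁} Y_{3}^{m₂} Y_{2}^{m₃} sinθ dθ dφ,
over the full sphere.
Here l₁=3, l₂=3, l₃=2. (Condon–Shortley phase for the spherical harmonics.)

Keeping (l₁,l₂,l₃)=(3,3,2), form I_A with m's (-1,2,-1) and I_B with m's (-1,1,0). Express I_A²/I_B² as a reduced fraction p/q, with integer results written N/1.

l's match ⇒ only the (l;m) 3-j factors differ between A and B.
A: triangle coeff Δ(3,3,2) = 1/3780; Σ_t [3,4]: t=3:−1/12 t=4:+1/48 = -1/16; (3j)²=1/28 [(3 3 2; -1 2 -1)], sign=+1
B: triangle coeff Δ(3,3,2) = 1/3780; Σ_t [2,4]: t=2:+1/16 t=3:−1/6 t=4:+1/96 = -3/32; (3j)²=3/140 [(3 3 2; -1 1 0)], sign=-1
I_A²/I_B² = (1/28)/(3/140) = 5/3

5/3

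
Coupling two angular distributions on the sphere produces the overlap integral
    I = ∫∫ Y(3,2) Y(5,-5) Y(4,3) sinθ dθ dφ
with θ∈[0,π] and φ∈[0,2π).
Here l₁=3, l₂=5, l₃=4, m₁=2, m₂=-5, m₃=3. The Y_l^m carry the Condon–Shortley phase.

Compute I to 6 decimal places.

Rules hold: Σm=0, L=12 even, 2≤4≤8.
N = 7·11·9 = 693
Δ = 4!·2!·6!/13! = 1/180180
Racah Σ t=1..3: t=1:−1/576 t=2:+1/144 t=3:−1/576 = 1/288
⇒ 3j(3 5 4; 0 0 0)² = 20/1001, sgn +1
Racah Σ t=0..0: t=0:+1/17280 = 1/17280
⇒ 3j(3 5 4; 2 -5 3)² = 35/858, sgn -1
4πI² = N·(3j₀)²·(3jₘ)² = 1050/1859
I = -1·√(0.56482/4π) = -0.21200691

-0.212007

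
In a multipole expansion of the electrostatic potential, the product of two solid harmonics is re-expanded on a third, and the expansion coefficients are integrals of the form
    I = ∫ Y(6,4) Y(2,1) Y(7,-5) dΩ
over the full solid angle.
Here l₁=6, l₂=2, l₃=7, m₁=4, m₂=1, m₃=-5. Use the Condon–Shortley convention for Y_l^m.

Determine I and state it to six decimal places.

0.000000

Σlᵢ=15 odd — θ-integrand is odd under cosθ→−cosθ; I=0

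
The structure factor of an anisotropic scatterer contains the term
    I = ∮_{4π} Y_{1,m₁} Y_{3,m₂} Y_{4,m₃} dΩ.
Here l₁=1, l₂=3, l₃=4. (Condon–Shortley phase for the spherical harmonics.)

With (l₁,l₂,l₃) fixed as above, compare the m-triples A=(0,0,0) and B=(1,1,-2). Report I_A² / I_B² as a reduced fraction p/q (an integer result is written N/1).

Shared (l₁,l₂,l₃)=(1,3,4): N and (l;000)² cancel in I_A²/I_B².
A: Δ = 0!·2!·6!/9! = 1/252; Racah Σ t=0..0: t=0:+1/36 = 1/36; ⇒ 3j(1 3 4; 0 0 0)² = 4/63, sgn +1
B: Δ = 0!·2!·6!/9! = 1/252; Racah Σ t=0..0: t=0:+1/96 = 1/96; ⇒ 3j(1 3 4; 1 1 -2)² = 5/84, sgn +1
I_A²/I_B² = (4/63)/(5/84) = 16/15

16/15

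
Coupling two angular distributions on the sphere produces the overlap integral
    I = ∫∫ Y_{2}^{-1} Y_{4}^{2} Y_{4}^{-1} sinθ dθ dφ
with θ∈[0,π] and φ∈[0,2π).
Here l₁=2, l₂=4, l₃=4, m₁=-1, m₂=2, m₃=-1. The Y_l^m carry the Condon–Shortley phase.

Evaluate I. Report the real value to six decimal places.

Checks pass: Σm=0; 10 even; l₃=4∈[2,6].
(2·2+1)(2·4+1)(2·4+1) = 405
Δ: 2! 2! 6! / 11! → 1/13860
sum: t=0:+1/192 t=1:−1/36 t=2:+1/192 = -5/288
3j²(2 4 4; 0 0 0) = Δ·Π!·Σ² = 20/693  (sign -1)
sum: t=1:−1/240 t=2:+1/96 = 1/160
3j²(2 4 4; -1 2 -1) = Δ·Π!·Σ² = 27/1540  (sign -1)
combine: 4πI² = 405·20/693·27/1540 = 1215/5929
take √, sign +1: I = 0.12770047

0.127700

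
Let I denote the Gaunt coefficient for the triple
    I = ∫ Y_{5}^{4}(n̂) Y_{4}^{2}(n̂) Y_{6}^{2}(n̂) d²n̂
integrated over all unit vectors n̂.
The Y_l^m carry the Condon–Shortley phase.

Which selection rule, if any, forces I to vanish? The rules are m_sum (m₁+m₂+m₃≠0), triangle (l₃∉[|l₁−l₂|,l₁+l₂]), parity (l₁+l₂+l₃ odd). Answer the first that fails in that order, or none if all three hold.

m_sum

azimuthal sum: 4 + 2 + 2 = 8  ✗
1 ≤ 6 ≤ 9 (triangle on l)
L = 5 + 4 + 6 = 15 (odd)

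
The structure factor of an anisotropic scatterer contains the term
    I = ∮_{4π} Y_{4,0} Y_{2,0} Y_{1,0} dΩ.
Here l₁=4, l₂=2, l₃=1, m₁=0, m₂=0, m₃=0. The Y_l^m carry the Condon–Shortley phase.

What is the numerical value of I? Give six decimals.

|4−2|≤1≤4+2 violated ⇒ I = 0

0.000000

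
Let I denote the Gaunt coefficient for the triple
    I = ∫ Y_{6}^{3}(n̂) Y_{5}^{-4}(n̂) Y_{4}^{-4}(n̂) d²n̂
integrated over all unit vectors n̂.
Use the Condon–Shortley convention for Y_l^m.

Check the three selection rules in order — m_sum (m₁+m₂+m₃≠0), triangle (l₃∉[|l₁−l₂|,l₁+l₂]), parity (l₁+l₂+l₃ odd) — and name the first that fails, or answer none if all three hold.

m₁+m₂+m₃ = 3 − 4 − 4 = -5  ✗
triangle: |6−5|=1 ≤ l₃=4 ≤ 6+5=11
parity: l₁+l₂+l₃ = 15 is odd

m_sum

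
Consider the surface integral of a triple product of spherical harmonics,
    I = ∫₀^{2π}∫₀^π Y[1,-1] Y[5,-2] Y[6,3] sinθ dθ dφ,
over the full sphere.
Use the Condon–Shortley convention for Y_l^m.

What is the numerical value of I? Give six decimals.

-0.245154

m-sum 0 ✓  L=12 even ✓  4≤6≤6 ✓
Π(2lᵢ+1) = 3×11×13 = 429
triangle coeff Δ(1,5,6) = 1/858
Σ_t [0,0]: t=0:+1/14400 = 1/14400
(3j)²=6/143 [(1 5 6; 0 0 0)], sign=+1
Σ_t [0,0]: t=0:+1/60480 = 1/60480
(3j)²=6/143 [(1 5 6; -1 -2 3)], sign=-1
⇒ 4πI² = 108/143
I = (-1)√(108/143/(4π)) = -0.24515397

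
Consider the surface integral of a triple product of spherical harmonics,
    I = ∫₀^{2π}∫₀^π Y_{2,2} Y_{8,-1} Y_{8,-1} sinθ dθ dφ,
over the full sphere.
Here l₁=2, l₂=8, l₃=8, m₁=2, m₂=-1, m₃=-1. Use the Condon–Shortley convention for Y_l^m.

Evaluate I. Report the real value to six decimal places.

0.195170

Checks pass: Σm=0; 18 even; l₃=8∈[6,10].
(2·2+1)(2·8+1)(2·8+1) = 1445
Δ: 2! 2! 14! / 19! → 1/348840
sum: t=0:+1/116121600 t=1:−1/25401600 t=2:+1/116121600 = -1/45158400
3j²(2 8 8; 0 0 0) = Δ·Π!·Σ² = 24/1615  (sign -1)
sum: t=0:+1/101606400 = 1/101606400
3j²(2 8 8; 2 -1 -1) = Δ·Π!·Σ² = 36/1615  (sign -1)
combine: 4πI² = 1445·24/1615·36/1615 = 864/1805
take √, sign +1: I = 0.19517012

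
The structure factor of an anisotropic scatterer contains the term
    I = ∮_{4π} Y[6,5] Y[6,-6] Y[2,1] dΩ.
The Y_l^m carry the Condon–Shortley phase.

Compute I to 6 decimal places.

Rules hold: Σm=0, L=14 even, 0≤2≤12.
N = 13·13·5 = 845
Δ = 10!·2!·2!/15! = 1/90090
Racah Σ t=4..6: t=4:+1/69120 t=5:−1/14400 t=6:+1/69120 = -7/172800
⇒ 3j(6 6 2; 0 0 0)² = 14/715, sgn -1
Racah Σ t=0..0: t=0:+1/7257600 = 1/7257600
⇒ 3j(6 6 2; 5 -6 1)² = 11/455, sgn -1
4πI² = N·(3j₀)²·(3jₘ)² = 2/5
I = +1·√(0.4/4π) = 0.17841241

0.178412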